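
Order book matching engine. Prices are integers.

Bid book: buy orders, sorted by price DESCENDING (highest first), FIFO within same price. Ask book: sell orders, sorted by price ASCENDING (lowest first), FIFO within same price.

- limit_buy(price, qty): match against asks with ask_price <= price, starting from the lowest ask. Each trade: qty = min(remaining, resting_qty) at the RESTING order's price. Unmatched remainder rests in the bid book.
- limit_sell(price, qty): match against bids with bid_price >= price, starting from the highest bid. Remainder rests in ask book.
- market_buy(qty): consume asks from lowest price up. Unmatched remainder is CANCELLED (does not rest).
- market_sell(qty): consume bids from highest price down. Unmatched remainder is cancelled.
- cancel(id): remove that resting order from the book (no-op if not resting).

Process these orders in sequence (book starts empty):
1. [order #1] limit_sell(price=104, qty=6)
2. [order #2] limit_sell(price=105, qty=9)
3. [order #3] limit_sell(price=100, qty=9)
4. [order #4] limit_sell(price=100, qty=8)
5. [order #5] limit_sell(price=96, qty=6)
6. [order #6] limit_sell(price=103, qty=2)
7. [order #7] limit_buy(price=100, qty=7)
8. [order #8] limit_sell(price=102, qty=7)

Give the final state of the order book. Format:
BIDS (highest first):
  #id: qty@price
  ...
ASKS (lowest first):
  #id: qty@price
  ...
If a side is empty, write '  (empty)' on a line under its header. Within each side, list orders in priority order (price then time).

Answer: BIDS (highest first):
  (empty)
ASKS (lowest first):
  #3: 8@100
  #4: 8@100
  #8: 7@102
  #6: 2@103
  #1: 6@104
  #2: 9@105

Derivation:
After op 1 [order #1] limit_sell(price=104, qty=6): fills=none; bids=[-] asks=[#1:6@104]
After op 2 [order #2] limit_sell(price=105, qty=9): fills=none; bids=[-] asks=[#1:6@104 #2:9@105]
After op 3 [order #3] limit_sell(price=100, qty=9): fills=none; bids=[-] asks=[#3:9@100 #1:6@104 #2:9@105]
After op 4 [order #4] limit_sell(price=100, qty=8): fills=none; bids=[-] asks=[#3:9@100 #4:8@100 #1:6@104 #2:9@105]
After op 5 [order #5] limit_sell(price=96, qty=6): fills=none; bids=[-] asks=[#5:6@96 #3:9@100 #4:8@100 #1:6@104 #2:9@105]
After op 6 [order #6] limit_sell(price=103, qty=2): fills=none; bids=[-] asks=[#5:6@96 #3:9@100 #4:8@100 #6:2@103 #1:6@104 #2:9@105]
After op 7 [order #7] limit_buy(price=100, qty=7): fills=#7x#5:6@96 #7x#3:1@100; bids=[-] asks=[#3:8@100 #4:8@100 #6:2@103 #1:6@104 #2:9@105]
After op 8 [order #8] limit_sell(price=102, qty=7): fills=none; bids=[-] asks=[#3:8@100 #4:8@100 #8:7@102 #6:2@103 #1:6@104 #2:9@105]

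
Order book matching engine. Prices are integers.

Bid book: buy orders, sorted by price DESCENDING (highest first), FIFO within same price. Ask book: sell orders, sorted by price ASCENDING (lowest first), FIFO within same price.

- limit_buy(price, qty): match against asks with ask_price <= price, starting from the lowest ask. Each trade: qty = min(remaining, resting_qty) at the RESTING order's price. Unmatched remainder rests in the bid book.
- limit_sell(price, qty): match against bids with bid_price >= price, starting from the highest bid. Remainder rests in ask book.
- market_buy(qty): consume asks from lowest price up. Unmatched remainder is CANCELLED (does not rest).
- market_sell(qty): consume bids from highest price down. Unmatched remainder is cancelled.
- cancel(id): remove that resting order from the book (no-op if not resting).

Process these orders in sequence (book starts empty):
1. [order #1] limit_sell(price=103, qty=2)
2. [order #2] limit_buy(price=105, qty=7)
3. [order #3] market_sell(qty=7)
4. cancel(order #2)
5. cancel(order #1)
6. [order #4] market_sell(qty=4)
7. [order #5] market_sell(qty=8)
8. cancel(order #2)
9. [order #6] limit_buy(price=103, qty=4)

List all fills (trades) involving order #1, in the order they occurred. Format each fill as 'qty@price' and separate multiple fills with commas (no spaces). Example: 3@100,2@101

Answer: 2@103

Derivation:
After op 1 [order #1] limit_sell(price=103, qty=2): fills=none; bids=[-] asks=[#1:2@103]
After op 2 [order #2] limit_buy(price=105, qty=7): fills=#2x#1:2@103; bids=[#2:5@105] asks=[-]
After op 3 [order #3] market_sell(qty=7): fills=#2x#3:5@105; bids=[-] asks=[-]
After op 4 cancel(order #2): fills=none; bids=[-] asks=[-]
After op 5 cancel(order #1): fills=none; bids=[-] asks=[-]
After op 6 [order #4] market_sell(qty=4): fills=none; bids=[-] asks=[-]
After op 7 [order #5] market_sell(qty=8): fills=none; bids=[-] asks=[-]
After op 8 cancel(order #2): fills=none; bids=[-] asks=[-]
After op 9 [order #6] limit_buy(price=103, qty=4): fills=none; bids=[#6:4@103] asks=[-]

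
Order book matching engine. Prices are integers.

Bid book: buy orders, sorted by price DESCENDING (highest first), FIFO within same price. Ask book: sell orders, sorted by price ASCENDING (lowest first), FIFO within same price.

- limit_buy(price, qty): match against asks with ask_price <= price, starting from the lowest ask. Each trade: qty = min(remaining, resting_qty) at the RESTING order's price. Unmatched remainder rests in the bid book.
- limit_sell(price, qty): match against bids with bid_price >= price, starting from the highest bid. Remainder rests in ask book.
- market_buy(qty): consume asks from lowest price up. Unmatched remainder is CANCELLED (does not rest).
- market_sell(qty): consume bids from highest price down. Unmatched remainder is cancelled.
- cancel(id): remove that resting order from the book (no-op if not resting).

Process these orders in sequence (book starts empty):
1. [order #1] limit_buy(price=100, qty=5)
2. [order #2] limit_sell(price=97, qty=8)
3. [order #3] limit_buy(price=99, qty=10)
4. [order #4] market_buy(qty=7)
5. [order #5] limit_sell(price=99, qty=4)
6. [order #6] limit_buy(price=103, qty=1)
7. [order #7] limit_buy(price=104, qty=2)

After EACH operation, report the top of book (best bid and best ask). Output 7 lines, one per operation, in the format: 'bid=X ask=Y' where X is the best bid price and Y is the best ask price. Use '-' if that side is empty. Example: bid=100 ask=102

Answer: bid=100 ask=-
bid=- ask=97
bid=99 ask=-
bid=99 ask=-
bid=99 ask=-
bid=103 ask=-
bid=104 ask=-

Derivation:
After op 1 [order #1] limit_buy(price=100, qty=5): fills=none; bids=[#1:5@100] asks=[-]
After op 2 [order #2] limit_sell(price=97, qty=8): fills=#1x#2:5@100; bids=[-] asks=[#2:3@97]
After op 3 [order #3] limit_buy(price=99, qty=10): fills=#3x#2:3@97; bids=[#3:7@99] asks=[-]
After op 4 [order #4] market_buy(qty=7): fills=none; bids=[#3:7@99] asks=[-]
After op 5 [order #5] limit_sell(price=99, qty=4): fills=#3x#5:4@99; bids=[#3:3@99] asks=[-]
After op 6 [order #6] limit_buy(price=103, qty=1): fills=none; bids=[#6:1@103 #3:3@99] asks=[-]
After op 7 [order #7] limit_buy(price=104, qty=2): fills=none; bids=[#7:2@104 #6:1@103 #3:3@99] asks=[-]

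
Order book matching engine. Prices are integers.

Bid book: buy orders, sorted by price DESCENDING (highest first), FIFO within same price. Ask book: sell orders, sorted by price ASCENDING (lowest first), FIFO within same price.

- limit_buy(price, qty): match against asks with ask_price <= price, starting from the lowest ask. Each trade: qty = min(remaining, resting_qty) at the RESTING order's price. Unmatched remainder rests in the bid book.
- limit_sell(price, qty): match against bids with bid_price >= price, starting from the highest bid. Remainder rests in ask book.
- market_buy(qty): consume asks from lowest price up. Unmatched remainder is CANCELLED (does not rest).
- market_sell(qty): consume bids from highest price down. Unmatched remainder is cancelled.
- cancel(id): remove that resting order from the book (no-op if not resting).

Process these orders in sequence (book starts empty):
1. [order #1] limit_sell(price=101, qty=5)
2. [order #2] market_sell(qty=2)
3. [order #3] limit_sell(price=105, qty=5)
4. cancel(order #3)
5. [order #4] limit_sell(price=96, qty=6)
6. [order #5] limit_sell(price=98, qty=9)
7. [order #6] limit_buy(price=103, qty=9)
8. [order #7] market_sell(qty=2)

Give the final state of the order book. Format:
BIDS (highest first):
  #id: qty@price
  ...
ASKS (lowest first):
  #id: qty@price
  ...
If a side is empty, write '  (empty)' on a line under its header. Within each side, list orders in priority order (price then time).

Answer: BIDS (highest first):
  (empty)
ASKS (lowest first):
  #5: 6@98
  #1: 5@101

Derivation:
After op 1 [order #1] limit_sell(price=101, qty=5): fills=none; bids=[-] asks=[#1:5@101]
After op 2 [order #2] market_sell(qty=2): fills=none; bids=[-] asks=[#1:5@101]
After op 3 [order #3] limit_sell(price=105, qty=5): fills=none; bids=[-] asks=[#1:5@101 #3:5@105]
After op 4 cancel(order #3): fills=none; bids=[-] asks=[#1:5@101]
After op 5 [order #4] limit_sell(price=96, qty=6): fills=none; bids=[-] asks=[#4:6@96 #1:5@101]
After op 6 [order #5] limit_sell(price=98, qty=9): fills=none; bids=[-] asks=[#4:6@96 #5:9@98 #1:5@101]
After op 7 [order #6] limit_buy(price=103, qty=9): fills=#6x#4:6@96 #6x#5:3@98; bids=[-] asks=[#5:6@98 #1:5@101]
After op 8 [order #7] market_sell(qty=2): fills=none; bids=[-] asks=[#5:6@98 #1:5@101]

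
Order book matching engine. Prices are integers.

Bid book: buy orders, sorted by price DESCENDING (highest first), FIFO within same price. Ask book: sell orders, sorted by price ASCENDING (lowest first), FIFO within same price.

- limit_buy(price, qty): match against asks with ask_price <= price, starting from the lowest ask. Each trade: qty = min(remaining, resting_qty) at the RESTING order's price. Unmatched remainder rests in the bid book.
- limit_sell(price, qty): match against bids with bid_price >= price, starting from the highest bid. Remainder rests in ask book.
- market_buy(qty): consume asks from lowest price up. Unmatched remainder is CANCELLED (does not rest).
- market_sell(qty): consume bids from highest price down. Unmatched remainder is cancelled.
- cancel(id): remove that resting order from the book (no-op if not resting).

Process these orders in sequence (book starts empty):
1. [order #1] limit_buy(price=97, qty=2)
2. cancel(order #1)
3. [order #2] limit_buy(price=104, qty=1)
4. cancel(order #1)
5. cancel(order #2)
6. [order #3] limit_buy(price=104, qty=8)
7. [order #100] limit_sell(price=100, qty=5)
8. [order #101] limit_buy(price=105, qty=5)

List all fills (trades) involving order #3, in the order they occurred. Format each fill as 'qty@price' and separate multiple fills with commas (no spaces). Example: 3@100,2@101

After op 1 [order #1] limit_buy(price=97, qty=2): fills=none; bids=[#1:2@97] asks=[-]
After op 2 cancel(order #1): fills=none; bids=[-] asks=[-]
After op 3 [order #2] limit_buy(price=104, qty=1): fills=none; bids=[#2:1@104] asks=[-]
After op 4 cancel(order #1): fills=none; bids=[#2:1@104] asks=[-]
After op 5 cancel(order #2): fills=none; bids=[-] asks=[-]
After op 6 [order #3] limit_buy(price=104, qty=8): fills=none; bids=[#3:8@104] asks=[-]
After op 7 [order #100] limit_sell(price=100, qty=5): fills=#3x#100:5@104; bids=[#3:3@104] asks=[-]
After op 8 [order #101] limit_buy(price=105, qty=5): fills=none; bids=[#101:5@105 #3:3@104] asks=[-]

Answer: 5@104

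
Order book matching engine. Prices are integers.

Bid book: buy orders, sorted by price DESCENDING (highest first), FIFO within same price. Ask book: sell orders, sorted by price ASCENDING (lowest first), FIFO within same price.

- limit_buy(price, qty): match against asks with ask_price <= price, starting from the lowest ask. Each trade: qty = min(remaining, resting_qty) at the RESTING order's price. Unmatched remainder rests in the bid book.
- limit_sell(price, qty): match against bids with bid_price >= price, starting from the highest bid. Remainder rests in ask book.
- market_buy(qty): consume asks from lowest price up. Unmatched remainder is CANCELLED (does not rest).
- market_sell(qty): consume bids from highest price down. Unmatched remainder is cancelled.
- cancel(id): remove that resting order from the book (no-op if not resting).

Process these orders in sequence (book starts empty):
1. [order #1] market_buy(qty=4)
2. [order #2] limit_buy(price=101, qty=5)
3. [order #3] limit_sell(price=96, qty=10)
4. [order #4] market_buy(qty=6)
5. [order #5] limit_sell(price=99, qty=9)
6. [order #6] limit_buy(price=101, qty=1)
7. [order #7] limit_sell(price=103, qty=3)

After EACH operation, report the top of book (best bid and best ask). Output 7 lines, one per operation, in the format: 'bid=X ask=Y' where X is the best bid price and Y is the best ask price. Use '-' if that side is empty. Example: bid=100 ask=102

After op 1 [order #1] market_buy(qty=4): fills=none; bids=[-] asks=[-]
After op 2 [order #2] limit_buy(price=101, qty=5): fills=none; bids=[#2:5@101] asks=[-]
After op 3 [order #3] limit_sell(price=96, qty=10): fills=#2x#3:5@101; bids=[-] asks=[#3:5@96]
After op 4 [order #4] market_buy(qty=6): fills=#4x#3:5@96; bids=[-] asks=[-]
After op 5 [order #5] limit_sell(price=99, qty=9): fills=none; bids=[-] asks=[#5:9@99]
After op 6 [order #6] limit_buy(price=101, qty=1): fills=#6x#5:1@99; bids=[-] asks=[#5:8@99]
After op 7 [order #7] limit_sell(price=103, qty=3): fills=none; bids=[-] asks=[#5:8@99 #7:3@103]

Answer: bid=- ask=-
bid=101 ask=-
bid=- ask=96
bid=- ask=-
bid=- ask=99
bid=- ask=99
bid=- ask=99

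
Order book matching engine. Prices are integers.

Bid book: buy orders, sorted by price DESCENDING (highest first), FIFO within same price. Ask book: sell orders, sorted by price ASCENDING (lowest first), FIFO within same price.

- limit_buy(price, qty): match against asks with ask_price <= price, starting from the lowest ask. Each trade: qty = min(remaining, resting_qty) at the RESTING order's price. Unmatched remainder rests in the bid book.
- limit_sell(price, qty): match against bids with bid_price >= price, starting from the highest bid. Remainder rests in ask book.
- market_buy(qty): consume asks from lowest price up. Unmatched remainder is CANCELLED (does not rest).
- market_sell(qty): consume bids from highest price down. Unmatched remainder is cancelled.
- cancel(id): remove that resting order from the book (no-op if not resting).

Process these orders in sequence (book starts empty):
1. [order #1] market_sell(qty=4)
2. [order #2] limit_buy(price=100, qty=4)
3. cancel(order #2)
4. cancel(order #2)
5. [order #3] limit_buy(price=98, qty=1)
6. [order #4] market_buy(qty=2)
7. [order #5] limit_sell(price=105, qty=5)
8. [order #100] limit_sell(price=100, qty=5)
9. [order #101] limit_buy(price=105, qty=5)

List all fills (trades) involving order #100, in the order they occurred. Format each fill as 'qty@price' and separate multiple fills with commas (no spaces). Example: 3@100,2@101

Answer: 5@100

Derivation:
After op 1 [order #1] market_sell(qty=4): fills=none; bids=[-] asks=[-]
After op 2 [order #2] limit_buy(price=100, qty=4): fills=none; bids=[#2:4@100] asks=[-]
After op 3 cancel(order #2): fills=none; bids=[-] asks=[-]
After op 4 cancel(order #2): fills=none; bids=[-] asks=[-]
After op 5 [order #3] limit_buy(price=98, qty=1): fills=none; bids=[#3:1@98] asks=[-]
After op 6 [order #4] market_buy(qty=2): fills=none; bids=[#3:1@98] asks=[-]
After op 7 [order #5] limit_sell(price=105, qty=5): fills=none; bids=[#3:1@98] asks=[#5:5@105]
After op 8 [order #100] limit_sell(price=100, qty=5): fills=none; bids=[#3:1@98] asks=[#100:5@100 #5:5@105]
After op 9 [order #101] limit_buy(price=105, qty=5): fills=#101x#100:5@100; bids=[#3:1@98] asks=[#5:5@105]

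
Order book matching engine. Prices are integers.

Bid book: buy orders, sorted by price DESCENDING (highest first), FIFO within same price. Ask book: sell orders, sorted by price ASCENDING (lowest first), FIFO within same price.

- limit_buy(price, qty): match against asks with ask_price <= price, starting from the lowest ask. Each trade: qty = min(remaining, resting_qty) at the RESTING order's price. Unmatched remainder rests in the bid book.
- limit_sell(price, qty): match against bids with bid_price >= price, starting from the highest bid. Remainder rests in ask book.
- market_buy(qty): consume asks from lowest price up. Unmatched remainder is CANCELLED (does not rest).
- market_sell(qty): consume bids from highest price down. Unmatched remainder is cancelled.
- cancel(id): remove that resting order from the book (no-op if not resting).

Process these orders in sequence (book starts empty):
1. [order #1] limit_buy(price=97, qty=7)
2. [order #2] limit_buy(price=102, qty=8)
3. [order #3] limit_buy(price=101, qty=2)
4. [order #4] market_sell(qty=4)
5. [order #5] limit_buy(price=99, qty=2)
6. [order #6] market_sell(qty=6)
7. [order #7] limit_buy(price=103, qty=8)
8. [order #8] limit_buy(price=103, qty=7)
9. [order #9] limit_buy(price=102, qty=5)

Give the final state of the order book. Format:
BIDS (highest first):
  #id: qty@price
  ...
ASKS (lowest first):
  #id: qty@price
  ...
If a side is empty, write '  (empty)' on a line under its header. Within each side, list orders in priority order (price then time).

After op 1 [order #1] limit_buy(price=97, qty=7): fills=none; bids=[#1:7@97] asks=[-]
After op 2 [order #2] limit_buy(price=102, qty=8): fills=none; bids=[#2:8@102 #1:7@97] asks=[-]
After op 3 [order #3] limit_buy(price=101, qty=2): fills=none; bids=[#2:8@102 #3:2@101 #1:7@97] asks=[-]
After op 4 [order #4] market_sell(qty=4): fills=#2x#4:4@102; bids=[#2:4@102 #3:2@101 #1:7@97] asks=[-]
After op 5 [order #5] limit_buy(price=99, qty=2): fills=none; bids=[#2:4@102 #3:2@101 #5:2@99 #1:7@97] asks=[-]
After op 6 [order #6] market_sell(qty=6): fills=#2x#6:4@102 #3x#6:2@101; bids=[#5:2@99 #1:7@97] asks=[-]
After op 7 [order #7] limit_buy(price=103, qty=8): fills=none; bids=[#7:8@103 #5:2@99 #1:7@97] asks=[-]
After op 8 [order #8] limit_buy(price=103, qty=7): fills=none; bids=[#7:8@103 #8:7@103 #5:2@99 #1:7@97] asks=[-]
After op 9 [order #9] limit_buy(price=102, qty=5): fills=none; bids=[#7:8@103 #8:7@103 #9:5@102 #5:2@99 #1:7@97] asks=[-]

Answer: BIDS (highest first):
  #7: 8@103
  #8: 7@103
  #9: 5@102
  #5: 2@99
  #1: 7@97
ASKS (lowest first):
  (empty)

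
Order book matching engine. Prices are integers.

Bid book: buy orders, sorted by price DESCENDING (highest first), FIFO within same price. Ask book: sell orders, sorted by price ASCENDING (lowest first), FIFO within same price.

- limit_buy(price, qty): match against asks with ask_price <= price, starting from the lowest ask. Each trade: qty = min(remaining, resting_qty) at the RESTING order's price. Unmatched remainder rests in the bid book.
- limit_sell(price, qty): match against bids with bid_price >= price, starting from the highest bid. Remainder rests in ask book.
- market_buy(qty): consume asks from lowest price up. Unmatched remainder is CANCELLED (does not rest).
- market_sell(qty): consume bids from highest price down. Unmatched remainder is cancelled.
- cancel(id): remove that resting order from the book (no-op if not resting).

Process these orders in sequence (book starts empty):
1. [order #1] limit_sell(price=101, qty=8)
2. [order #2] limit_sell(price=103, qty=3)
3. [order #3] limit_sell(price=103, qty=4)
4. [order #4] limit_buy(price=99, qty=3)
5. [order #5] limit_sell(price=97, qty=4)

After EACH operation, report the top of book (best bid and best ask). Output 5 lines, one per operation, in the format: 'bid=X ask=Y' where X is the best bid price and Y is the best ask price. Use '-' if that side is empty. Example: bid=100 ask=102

After op 1 [order #1] limit_sell(price=101, qty=8): fills=none; bids=[-] asks=[#1:8@101]
After op 2 [order #2] limit_sell(price=103, qty=3): fills=none; bids=[-] asks=[#1:8@101 #2:3@103]
After op 3 [order #3] limit_sell(price=103, qty=4): fills=none; bids=[-] asks=[#1:8@101 #2:3@103 #3:4@103]
After op 4 [order #4] limit_buy(price=99, qty=3): fills=none; bids=[#4:3@99] asks=[#1:8@101 #2:3@103 #3:4@103]
After op 5 [order #5] limit_sell(price=97, qty=4): fills=#4x#5:3@99; bids=[-] asks=[#5:1@97 #1:8@101 #2:3@103 #3:4@103]

Answer: bid=- ask=101
bid=- ask=101
bid=- ask=101
bid=99 ask=101
bid=- ask=97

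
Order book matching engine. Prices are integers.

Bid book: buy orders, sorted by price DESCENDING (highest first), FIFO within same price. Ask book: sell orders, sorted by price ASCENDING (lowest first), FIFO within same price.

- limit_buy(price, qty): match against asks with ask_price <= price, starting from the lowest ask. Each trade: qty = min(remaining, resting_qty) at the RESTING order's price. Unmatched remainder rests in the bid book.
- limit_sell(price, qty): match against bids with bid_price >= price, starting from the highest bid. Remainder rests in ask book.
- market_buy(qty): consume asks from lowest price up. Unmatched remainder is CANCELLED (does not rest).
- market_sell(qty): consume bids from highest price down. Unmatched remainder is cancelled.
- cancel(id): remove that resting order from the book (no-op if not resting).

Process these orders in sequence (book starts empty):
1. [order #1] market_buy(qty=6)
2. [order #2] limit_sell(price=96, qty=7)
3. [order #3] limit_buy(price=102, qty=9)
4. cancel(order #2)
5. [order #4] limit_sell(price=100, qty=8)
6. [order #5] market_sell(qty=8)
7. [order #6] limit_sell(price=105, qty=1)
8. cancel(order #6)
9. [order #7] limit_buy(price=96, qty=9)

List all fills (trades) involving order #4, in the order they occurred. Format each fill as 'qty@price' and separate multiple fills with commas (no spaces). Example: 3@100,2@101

After op 1 [order #1] market_buy(qty=6): fills=none; bids=[-] asks=[-]
After op 2 [order #2] limit_sell(price=96, qty=7): fills=none; bids=[-] asks=[#2:7@96]
After op 3 [order #3] limit_buy(price=102, qty=9): fills=#3x#2:7@96; bids=[#3:2@102] asks=[-]
After op 4 cancel(order #2): fills=none; bids=[#3:2@102] asks=[-]
After op 5 [order #4] limit_sell(price=100, qty=8): fills=#3x#4:2@102; bids=[-] asks=[#4:6@100]
After op 6 [order #5] market_sell(qty=8): fills=none; bids=[-] asks=[#4:6@100]
After op 7 [order #6] limit_sell(price=105, qty=1): fills=none; bids=[-] asks=[#4:6@100 #6:1@105]
After op 8 cancel(order #6): fills=none; bids=[-] asks=[#4:6@100]
After op 9 [order #7] limit_buy(price=96, qty=9): fills=none; bids=[#7:9@96] asks=[#4:6@100]

Answer: 2@102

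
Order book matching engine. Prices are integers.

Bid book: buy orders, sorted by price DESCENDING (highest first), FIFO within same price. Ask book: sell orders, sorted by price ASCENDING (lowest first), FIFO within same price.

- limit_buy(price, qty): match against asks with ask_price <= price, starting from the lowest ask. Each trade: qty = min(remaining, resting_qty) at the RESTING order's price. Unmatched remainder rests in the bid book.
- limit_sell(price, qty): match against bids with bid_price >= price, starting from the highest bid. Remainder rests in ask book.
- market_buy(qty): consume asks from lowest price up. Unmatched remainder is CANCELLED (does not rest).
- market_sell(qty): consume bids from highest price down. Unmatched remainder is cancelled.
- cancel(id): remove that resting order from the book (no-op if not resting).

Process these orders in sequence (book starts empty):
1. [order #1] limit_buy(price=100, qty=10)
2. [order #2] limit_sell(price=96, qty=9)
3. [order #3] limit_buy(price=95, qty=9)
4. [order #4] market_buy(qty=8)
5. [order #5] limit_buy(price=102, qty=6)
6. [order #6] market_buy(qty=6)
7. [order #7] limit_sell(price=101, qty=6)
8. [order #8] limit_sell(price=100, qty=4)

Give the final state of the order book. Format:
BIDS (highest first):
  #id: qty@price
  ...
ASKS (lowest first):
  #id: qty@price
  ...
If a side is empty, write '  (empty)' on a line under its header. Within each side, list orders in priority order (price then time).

After op 1 [order #1] limit_buy(price=100, qty=10): fills=none; bids=[#1:10@100] asks=[-]
After op 2 [order #2] limit_sell(price=96, qty=9): fills=#1x#2:9@100; bids=[#1:1@100] asks=[-]
After op 3 [order #3] limit_buy(price=95, qty=9): fills=none; bids=[#1:1@100 #3:9@95] asks=[-]
After op 4 [order #4] market_buy(qty=8): fills=none; bids=[#1:1@100 #3:9@95] asks=[-]
After op 5 [order #5] limit_buy(price=102, qty=6): fills=none; bids=[#5:6@102 #1:1@100 #3:9@95] asks=[-]
After op 6 [order #6] market_buy(qty=6): fills=none; bids=[#5:6@102 #1:1@100 #3:9@95] asks=[-]
After op 7 [order #7] limit_sell(price=101, qty=6): fills=#5x#7:6@102; bids=[#1:1@100 #3:9@95] asks=[-]
After op 8 [order #8] limit_sell(price=100, qty=4): fills=#1x#8:1@100; bids=[#3:9@95] asks=[#8:3@100]

Answer: BIDS (highest first):
  #3: 9@95
ASKS (lowest first):
  #8: 3@100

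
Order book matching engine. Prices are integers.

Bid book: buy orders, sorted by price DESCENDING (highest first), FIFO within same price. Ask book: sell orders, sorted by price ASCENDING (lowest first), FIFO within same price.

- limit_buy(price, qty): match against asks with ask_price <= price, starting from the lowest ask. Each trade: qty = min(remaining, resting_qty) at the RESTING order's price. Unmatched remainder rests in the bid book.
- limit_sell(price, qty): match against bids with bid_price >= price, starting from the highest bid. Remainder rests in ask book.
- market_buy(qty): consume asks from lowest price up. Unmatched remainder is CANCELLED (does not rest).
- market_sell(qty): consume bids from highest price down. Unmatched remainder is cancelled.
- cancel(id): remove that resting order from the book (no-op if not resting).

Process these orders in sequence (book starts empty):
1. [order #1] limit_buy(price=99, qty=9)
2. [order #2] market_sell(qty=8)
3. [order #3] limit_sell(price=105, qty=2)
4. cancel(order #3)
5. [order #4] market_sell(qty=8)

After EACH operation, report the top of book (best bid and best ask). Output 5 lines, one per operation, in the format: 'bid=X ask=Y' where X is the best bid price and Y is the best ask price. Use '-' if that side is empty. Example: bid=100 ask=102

After op 1 [order #1] limit_buy(price=99, qty=9): fills=none; bids=[#1:9@99] asks=[-]
After op 2 [order #2] market_sell(qty=8): fills=#1x#2:8@99; bids=[#1:1@99] asks=[-]
After op 3 [order #3] limit_sell(price=105, qty=2): fills=none; bids=[#1:1@99] asks=[#3:2@105]
After op 4 cancel(order #3): fills=none; bids=[#1:1@99] asks=[-]
After op 5 [order #4] market_sell(qty=8): fills=#1x#4:1@99; bids=[-] asks=[-]

Answer: bid=99 ask=-
bid=99 ask=-
bid=99 ask=105
bid=99 ask=-
bid=- ask=-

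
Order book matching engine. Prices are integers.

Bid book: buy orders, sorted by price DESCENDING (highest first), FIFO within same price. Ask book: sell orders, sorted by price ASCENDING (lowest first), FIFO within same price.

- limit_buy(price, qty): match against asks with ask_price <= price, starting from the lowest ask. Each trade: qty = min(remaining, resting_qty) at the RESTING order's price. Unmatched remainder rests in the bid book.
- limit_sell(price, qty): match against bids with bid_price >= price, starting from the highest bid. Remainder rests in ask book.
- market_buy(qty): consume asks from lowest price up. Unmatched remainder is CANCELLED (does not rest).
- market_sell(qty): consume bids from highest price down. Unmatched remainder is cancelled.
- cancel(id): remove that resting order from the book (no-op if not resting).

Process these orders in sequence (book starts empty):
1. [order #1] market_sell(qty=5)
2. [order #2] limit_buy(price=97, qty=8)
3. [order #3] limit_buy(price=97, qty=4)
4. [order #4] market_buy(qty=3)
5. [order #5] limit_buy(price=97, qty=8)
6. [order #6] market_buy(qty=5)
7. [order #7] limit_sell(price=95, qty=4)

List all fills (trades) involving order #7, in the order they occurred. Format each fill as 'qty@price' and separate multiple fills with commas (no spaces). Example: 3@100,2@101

Answer: 4@97

Derivation:
After op 1 [order #1] market_sell(qty=5): fills=none; bids=[-] asks=[-]
After op 2 [order #2] limit_buy(price=97, qty=8): fills=none; bids=[#2:8@97] asks=[-]
After op 3 [order #3] limit_buy(price=97, qty=4): fills=none; bids=[#2:8@97 #3:4@97] asks=[-]
After op 4 [order #4] market_buy(qty=3): fills=none; bids=[#2:8@97 #3:4@97] asks=[-]
After op 5 [order #5] limit_buy(price=97, qty=8): fills=none; bids=[#2:8@97 #3:4@97 #5:8@97] asks=[-]
After op 6 [order #6] market_buy(qty=5): fills=none; bids=[#2:8@97 #3:4@97 #5:8@97] asks=[-]
After op 7 [order #7] limit_sell(price=95, qty=4): fills=#2x#7:4@97; bids=[#2:4@97 #3:4@97 #5:8@97] asks=[-]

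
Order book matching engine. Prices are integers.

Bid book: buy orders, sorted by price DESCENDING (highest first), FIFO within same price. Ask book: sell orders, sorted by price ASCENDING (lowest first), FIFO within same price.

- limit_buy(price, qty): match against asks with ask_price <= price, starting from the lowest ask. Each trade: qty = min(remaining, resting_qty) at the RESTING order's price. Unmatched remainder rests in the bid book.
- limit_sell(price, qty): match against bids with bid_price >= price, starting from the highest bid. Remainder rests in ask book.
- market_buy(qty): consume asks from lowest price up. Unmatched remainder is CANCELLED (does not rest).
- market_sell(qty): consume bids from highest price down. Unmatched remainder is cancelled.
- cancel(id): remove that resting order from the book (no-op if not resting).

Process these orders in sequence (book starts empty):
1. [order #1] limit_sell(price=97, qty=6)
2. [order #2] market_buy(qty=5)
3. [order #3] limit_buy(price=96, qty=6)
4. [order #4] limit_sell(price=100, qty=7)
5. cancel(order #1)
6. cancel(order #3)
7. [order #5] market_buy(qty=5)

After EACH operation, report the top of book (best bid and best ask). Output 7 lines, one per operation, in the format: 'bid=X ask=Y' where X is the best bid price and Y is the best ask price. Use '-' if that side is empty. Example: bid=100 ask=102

Answer: bid=- ask=97
bid=- ask=97
bid=96 ask=97
bid=96 ask=97
bid=96 ask=100
bid=- ask=100
bid=- ask=100

Derivation:
After op 1 [order #1] limit_sell(price=97, qty=6): fills=none; bids=[-] asks=[#1:6@97]
After op 2 [order #2] market_buy(qty=5): fills=#2x#1:5@97; bids=[-] asks=[#1:1@97]
After op 3 [order #3] limit_buy(price=96, qty=6): fills=none; bids=[#3:6@96] asks=[#1:1@97]
After op 4 [order #4] limit_sell(price=100, qty=7): fills=none; bids=[#3:6@96] asks=[#1:1@97 #4:7@100]
After op 5 cancel(order #1): fills=none; bids=[#3:6@96] asks=[#4:7@100]
After op 6 cancel(order #3): fills=none; bids=[-] asks=[#4:7@100]
After op 7 [order #5] market_buy(qty=5): fills=#5x#4:5@100; bids=[-] asks=[#4:2@100]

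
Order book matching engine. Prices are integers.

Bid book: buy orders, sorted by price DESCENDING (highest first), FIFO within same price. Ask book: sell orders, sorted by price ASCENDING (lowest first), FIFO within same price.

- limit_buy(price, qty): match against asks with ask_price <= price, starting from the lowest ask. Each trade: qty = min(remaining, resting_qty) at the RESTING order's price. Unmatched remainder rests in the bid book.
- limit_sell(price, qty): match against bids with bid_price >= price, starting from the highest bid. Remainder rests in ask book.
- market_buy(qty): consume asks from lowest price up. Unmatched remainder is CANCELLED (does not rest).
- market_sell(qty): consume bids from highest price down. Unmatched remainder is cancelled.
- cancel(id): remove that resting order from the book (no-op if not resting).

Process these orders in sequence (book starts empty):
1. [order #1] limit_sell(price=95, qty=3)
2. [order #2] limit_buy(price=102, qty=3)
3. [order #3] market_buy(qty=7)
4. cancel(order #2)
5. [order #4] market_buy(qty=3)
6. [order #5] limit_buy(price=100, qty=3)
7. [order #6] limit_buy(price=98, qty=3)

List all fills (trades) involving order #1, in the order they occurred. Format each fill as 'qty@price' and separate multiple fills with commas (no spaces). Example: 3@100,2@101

After op 1 [order #1] limit_sell(price=95, qty=3): fills=none; bids=[-] asks=[#1:3@95]
After op 2 [order #2] limit_buy(price=102, qty=3): fills=#2x#1:3@95; bids=[-] asks=[-]
After op 3 [order #3] market_buy(qty=7): fills=none; bids=[-] asks=[-]
After op 4 cancel(order #2): fills=none; bids=[-] asks=[-]
After op 5 [order #4] market_buy(qty=3): fills=none; bids=[-] asks=[-]
After op 6 [order #5] limit_buy(price=100, qty=3): fills=none; bids=[#5:3@100] asks=[-]
After op 7 [order #6] limit_buy(price=98, qty=3): fills=none; bids=[#5:3@100 #6:3@98] asks=[-]

Answer: 3@95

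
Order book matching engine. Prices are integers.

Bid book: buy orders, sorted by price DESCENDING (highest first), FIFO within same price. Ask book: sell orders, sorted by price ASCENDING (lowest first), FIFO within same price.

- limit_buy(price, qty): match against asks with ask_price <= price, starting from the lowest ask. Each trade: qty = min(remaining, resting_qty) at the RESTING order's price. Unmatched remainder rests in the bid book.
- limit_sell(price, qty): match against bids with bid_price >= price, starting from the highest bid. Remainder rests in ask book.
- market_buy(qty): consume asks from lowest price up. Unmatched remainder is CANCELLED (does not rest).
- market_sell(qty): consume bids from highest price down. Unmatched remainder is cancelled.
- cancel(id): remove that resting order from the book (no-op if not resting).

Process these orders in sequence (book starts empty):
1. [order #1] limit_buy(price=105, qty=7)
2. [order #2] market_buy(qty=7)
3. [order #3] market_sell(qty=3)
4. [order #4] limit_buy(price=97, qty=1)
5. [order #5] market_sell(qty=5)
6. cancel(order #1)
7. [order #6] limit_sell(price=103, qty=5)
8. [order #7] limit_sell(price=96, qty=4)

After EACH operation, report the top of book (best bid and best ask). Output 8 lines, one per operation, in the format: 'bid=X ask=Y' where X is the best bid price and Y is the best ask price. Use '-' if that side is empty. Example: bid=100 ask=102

After op 1 [order #1] limit_buy(price=105, qty=7): fills=none; bids=[#1:7@105] asks=[-]
After op 2 [order #2] market_buy(qty=7): fills=none; bids=[#1:7@105] asks=[-]
After op 3 [order #3] market_sell(qty=3): fills=#1x#3:3@105; bids=[#1:4@105] asks=[-]
After op 4 [order #4] limit_buy(price=97, qty=1): fills=none; bids=[#1:4@105 #4:1@97] asks=[-]
After op 5 [order #5] market_sell(qty=5): fills=#1x#5:4@105 #4x#5:1@97; bids=[-] asks=[-]
After op 6 cancel(order #1): fills=none; bids=[-] asks=[-]
After op 7 [order #6] limit_sell(price=103, qty=5): fills=none; bids=[-] asks=[#6:5@103]
After op 8 [order #7] limit_sell(price=96, qty=4): fills=none; bids=[-] asks=[#7:4@96 #6:5@103]

Answer: bid=105 ask=-
bid=105 ask=-
bid=105 ask=-
bid=105 ask=-
bid=- ask=-
bid=- ask=-
bid=- ask=103
bid=- ask=96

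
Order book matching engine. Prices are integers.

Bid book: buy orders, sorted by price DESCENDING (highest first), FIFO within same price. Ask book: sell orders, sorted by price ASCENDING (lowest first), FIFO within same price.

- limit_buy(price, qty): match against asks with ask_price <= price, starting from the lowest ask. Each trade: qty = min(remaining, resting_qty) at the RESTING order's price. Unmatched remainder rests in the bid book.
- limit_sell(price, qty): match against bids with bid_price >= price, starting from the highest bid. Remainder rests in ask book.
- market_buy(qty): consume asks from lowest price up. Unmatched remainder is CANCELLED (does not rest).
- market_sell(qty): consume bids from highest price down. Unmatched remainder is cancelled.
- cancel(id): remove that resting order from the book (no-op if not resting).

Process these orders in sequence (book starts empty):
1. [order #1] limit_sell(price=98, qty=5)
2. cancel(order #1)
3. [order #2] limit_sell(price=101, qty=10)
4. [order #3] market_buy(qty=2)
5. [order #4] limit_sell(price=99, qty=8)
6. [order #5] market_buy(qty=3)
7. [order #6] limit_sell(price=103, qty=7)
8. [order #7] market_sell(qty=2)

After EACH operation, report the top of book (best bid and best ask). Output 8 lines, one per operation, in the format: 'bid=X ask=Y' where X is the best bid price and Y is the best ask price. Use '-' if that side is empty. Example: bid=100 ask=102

Answer: bid=- ask=98
bid=- ask=-
bid=- ask=101
bid=- ask=101
bid=- ask=99
bid=- ask=99
bid=- ask=99
bid=- ask=99

Derivation:
After op 1 [order #1] limit_sell(price=98, qty=5): fills=none; bids=[-] asks=[#1:5@98]
After op 2 cancel(order #1): fills=none; bids=[-] asks=[-]
After op 3 [order #2] limit_sell(price=101, qty=10): fills=none; bids=[-] asks=[#2:10@101]
After op 4 [order #3] market_buy(qty=2): fills=#3x#2:2@101; bids=[-] asks=[#2:8@101]
After op 5 [order #4] limit_sell(price=99, qty=8): fills=none; bids=[-] asks=[#4:8@99 #2:8@101]
After op 6 [order #5] market_buy(qty=3): fills=#5x#4:3@99; bids=[-] asks=[#4:5@99 #2:8@101]
After op 7 [order #6] limit_sell(price=103, qty=7): fills=none; bids=[-] asks=[#4:5@99 #2:8@101 #6:7@103]
After op 8 [order #7] market_sell(qty=2): fills=none; bids=[-] asks=[#4:5@99 #2:8@101 #6:7@103]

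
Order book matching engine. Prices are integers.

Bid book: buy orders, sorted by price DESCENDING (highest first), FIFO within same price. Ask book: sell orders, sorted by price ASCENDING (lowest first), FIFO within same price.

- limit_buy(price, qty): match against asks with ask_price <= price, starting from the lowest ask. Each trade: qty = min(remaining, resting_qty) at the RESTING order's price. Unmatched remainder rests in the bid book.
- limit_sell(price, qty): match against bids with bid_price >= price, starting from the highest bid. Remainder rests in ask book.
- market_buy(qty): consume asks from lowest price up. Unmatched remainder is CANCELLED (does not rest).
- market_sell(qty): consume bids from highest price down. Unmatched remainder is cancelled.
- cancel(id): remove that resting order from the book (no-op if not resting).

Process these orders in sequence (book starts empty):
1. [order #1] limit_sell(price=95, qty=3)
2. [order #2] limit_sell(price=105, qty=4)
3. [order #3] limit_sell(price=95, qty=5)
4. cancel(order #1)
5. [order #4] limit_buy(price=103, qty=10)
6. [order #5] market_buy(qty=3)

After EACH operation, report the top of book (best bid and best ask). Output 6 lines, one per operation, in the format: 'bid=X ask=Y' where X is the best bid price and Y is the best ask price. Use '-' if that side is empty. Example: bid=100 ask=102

After op 1 [order #1] limit_sell(price=95, qty=3): fills=none; bids=[-] asks=[#1:3@95]
After op 2 [order #2] limit_sell(price=105, qty=4): fills=none; bids=[-] asks=[#1:3@95 #2:4@105]
After op 3 [order #3] limit_sell(price=95, qty=5): fills=none; bids=[-] asks=[#1:3@95 #3:5@95 #2:4@105]
After op 4 cancel(order #1): fills=none; bids=[-] asks=[#3:5@95 #2:4@105]
After op 5 [order #4] limit_buy(price=103, qty=10): fills=#4x#3:5@95; bids=[#4:5@103] asks=[#2:4@105]
After op 6 [order #5] market_buy(qty=3): fills=#5x#2:3@105; bids=[#4:5@103] asks=[#2:1@105]

Answer: bid=- ask=95
bid=- ask=95
bid=- ask=95
bid=- ask=95
bid=103 ask=105
bid=103 ask=105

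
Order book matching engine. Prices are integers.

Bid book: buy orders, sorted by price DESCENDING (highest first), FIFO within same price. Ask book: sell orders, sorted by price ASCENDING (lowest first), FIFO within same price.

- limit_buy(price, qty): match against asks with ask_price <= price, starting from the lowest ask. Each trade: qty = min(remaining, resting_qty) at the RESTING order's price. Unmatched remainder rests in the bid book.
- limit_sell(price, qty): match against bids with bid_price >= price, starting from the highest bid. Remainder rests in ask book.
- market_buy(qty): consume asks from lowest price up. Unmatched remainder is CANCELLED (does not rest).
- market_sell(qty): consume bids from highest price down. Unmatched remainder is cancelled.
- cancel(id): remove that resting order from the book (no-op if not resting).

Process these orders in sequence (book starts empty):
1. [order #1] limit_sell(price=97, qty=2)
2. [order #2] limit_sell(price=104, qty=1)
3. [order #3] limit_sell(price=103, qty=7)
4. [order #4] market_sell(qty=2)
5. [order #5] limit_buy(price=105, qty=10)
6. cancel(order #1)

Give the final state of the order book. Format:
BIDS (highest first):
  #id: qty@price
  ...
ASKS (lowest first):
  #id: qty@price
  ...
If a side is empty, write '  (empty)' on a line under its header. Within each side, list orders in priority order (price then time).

After op 1 [order #1] limit_sell(price=97, qty=2): fills=none; bids=[-] asks=[#1:2@97]
After op 2 [order #2] limit_sell(price=104, qty=1): fills=none; bids=[-] asks=[#1:2@97 #2:1@104]
After op 3 [order #3] limit_sell(price=103, qty=7): fills=none; bids=[-] asks=[#1:2@97 #3:7@103 #2:1@104]
After op 4 [order #4] market_sell(qty=2): fills=none; bids=[-] asks=[#1:2@97 #3:7@103 #2:1@104]
After op 5 [order #5] limit_buy(price=105, qty=10): fills=#5x#1:2@97 #5x#3:7@103 #5x#2:1@104; bids=[-] asks=[-]
After op 6 cancel(order #1): fills=none; bids=[-] asks=[-]

Answer: BIDS (highest first):
  (empty)
ASKS (lowest first):
  (empty)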